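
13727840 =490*28016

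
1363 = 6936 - 5573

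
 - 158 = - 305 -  - 147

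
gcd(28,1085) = 7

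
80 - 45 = 35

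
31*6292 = 195052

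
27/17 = 27/17 = 1.59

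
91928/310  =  296 + 84/155 = 296.54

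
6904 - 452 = 6452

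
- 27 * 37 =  - 999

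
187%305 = 187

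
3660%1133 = 261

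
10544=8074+2470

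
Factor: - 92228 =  - 2^2*23057^1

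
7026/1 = 7026 = 7026.00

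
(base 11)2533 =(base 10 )3303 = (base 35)2od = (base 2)110011100111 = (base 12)1ab3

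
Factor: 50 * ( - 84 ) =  - 4200 =- 2^3 *3^1* 5^2 * 7^1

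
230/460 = 1/2 = 0.50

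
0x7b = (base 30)43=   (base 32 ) 3r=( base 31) 3u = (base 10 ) 123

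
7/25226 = 7/25226 = 0.00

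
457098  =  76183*6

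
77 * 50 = 3850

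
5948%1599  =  1151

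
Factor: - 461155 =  - 5^1*149^1*619^1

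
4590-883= 3707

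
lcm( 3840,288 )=11520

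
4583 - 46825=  - 42242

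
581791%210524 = 160743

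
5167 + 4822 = 9989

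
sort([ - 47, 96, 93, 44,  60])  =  [ - 47,44 , 60,93, 96]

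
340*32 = 10880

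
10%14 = 10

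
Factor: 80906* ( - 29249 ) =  - 2^1*7^1*11^1*2659^1*5779^1 = - 2366419594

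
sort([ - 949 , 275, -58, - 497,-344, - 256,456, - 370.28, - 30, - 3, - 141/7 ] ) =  [  -  949 , - 497, - 370.28, - 344, - 256 , - 58, - 30, - 141/7,  -  3, 275, 456] 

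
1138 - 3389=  - 2251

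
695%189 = 128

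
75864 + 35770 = 111634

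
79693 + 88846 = 168539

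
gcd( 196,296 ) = 4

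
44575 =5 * 8915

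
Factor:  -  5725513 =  - 293^1*19541^1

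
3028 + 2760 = 5788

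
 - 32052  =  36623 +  - 68675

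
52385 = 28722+23663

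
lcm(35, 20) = 140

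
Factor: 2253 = 3^1*751^1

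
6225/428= 14+233/428 = 14.54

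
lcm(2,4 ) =4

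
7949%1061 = 522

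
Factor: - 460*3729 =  - 2^2 * 3^1 *5^1 * 11^1*23^1* 113^1 =- 1715340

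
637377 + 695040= 1332417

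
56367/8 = 7045 + 7/8 = 7045.88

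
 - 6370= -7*910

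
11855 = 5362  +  6493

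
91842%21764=4786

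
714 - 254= 460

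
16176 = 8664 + 7512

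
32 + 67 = 99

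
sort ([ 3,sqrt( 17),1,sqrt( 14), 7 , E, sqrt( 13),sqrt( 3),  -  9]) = [ - 9, 1,sqrt( 3),E, 3,sqrt ( 13) , sqrt(14 ),sqrt ( 17) , 7] 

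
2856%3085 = 2856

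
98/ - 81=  - 2 + 64/81=- 1.21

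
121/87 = 121/87 = 1.39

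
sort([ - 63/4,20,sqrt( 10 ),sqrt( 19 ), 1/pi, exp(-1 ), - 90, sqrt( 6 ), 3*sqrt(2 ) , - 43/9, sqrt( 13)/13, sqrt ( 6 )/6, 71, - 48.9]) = [ - 90, - 48.9, - 63/4, - 43/9, sqrt(13 ) /13,1/pi, exp( - 1 ), sqrt( 6) /6, sqrt( 6),sqrt(10 ),3 *sqrt(2),sqrt( 19), 20, 71]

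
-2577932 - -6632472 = 4054540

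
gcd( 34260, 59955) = 8565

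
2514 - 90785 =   -  88271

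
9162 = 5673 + 3489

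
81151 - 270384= -189233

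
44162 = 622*71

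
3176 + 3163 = 6339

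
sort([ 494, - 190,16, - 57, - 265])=[ - 265, - 190, - 57,16,  494 ] 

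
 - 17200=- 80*215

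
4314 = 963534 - 959220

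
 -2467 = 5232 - 7699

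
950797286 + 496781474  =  1447578760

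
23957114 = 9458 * 2533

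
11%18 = 11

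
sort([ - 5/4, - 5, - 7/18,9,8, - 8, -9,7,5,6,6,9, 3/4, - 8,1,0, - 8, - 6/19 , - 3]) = [-9, - 8 ,-8, - 8, - 5, - 3 , - 5/4, - 7/18 , - 6/19, 0,3/4,1, 5,6, 6 , 7,8,9, 9 ]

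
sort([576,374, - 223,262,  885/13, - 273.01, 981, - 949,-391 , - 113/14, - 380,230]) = [ - 949, -391, - 380, - 273.01, - 223, - 113/14 , 885/13, 230 , 262 , 374 , 576, 981 ] 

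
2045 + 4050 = 6095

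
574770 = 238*2415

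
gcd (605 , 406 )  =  1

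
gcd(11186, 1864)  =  2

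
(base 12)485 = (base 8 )1245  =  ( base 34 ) jv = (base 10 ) 677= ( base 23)16a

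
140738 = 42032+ 98706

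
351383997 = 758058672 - 406674675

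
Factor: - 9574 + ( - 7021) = - 16595 = - 5^1*3319^1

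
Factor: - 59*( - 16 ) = 2^4*59^1 = 944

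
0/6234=0 =0.00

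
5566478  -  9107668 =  - 3541190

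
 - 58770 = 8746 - 67516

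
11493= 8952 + 2541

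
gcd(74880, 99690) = 30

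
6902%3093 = 716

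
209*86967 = 18176103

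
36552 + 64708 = 101260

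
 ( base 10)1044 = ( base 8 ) 2024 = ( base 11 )86A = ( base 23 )1m9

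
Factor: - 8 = - 2^3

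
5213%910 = 663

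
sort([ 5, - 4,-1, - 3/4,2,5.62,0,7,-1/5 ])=[-4 , - 1,-3/4,-1/5, 0,2,5 , 5.62,7 ]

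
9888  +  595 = 10483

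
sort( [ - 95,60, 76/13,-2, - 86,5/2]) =[ - 95, - 86 , - 2, 5/2, 76/13, 60]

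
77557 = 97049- 19492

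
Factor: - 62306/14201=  - 2^1*11^(-1)*1291^( - 1 )*31153^1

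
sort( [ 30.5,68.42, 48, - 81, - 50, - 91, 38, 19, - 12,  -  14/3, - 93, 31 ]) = [-93,-91,  -  81, - 50, - 12, - 14/3, 19 , 30.5,31, 38, 48,68.42] 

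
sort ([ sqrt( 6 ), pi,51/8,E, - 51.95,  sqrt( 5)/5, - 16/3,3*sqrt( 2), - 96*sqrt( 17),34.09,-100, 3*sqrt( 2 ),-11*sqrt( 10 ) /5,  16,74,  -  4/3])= [ - 96*sqrt( 17), - 100, - 51.95, - 11*sqrt(10)/5, - 16/3,- 4/3,sqrt( 5 ) /5, sqrt(6 ), E, pi,3*sqrt(2),3*sqrt( 2) , 51/8, 16  ,  34.09,74]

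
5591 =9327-3736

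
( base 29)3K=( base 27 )3q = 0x6b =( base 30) 3h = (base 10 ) 107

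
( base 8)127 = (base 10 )87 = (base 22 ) 3L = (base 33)2l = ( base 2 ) 1010111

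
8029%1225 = 679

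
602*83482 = 50256164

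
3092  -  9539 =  - 6447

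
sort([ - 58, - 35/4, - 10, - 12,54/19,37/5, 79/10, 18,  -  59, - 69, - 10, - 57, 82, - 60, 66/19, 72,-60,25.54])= [- 69 , - 60, - 60, - 59,- 58, - 57,  -  12, - 10, - 10, - 35/4, 54/19, 66/19,37/5,79/10, 18, 25.54, 72, 82 ]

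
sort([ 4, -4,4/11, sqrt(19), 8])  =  [-4, 4/11, 4,sqrt( 19 ), 8]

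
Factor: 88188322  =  2^1*509^1*86629^1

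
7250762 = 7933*914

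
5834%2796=242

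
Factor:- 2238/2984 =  - 2^ ( - 2)*3^1 = - 3/4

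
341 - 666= -325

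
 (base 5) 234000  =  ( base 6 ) 103533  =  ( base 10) 8625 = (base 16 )21B1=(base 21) jbf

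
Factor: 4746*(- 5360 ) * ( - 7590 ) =193078670400  =  2^6*3^2*5^2 * 7^1*11^1*23^1*67^1*113^1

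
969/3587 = 57/211 = 0.27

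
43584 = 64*681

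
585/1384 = 585/1384 = 0.42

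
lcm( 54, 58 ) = 1566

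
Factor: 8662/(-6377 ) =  - 2^1*7^ ( - 1 )*61^1 * 71^1 * 911^ (- 1 ) 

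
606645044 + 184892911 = 791537955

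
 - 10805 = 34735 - 45540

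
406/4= 203/2= 101.50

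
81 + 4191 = 4272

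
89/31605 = 89/31605 = 0.00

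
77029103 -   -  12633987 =89663090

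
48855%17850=13155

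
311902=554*563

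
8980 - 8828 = 152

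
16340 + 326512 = 342852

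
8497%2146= 2059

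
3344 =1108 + 2236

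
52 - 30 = 22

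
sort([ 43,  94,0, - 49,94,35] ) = [ - 49,  0,  35,43,94, 94]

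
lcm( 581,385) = 31955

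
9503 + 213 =9716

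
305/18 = 16 + 17/18  =  16.94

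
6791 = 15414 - 8623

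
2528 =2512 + 16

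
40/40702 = 20/20351 = 0.00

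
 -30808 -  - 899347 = 868539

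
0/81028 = 0 = 0.00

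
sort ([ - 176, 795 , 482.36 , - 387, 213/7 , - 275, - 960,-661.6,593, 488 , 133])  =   [-960, - 661.6,-387,-275 ,-176, 213/7,133, 482.36 , 488,  593,795] 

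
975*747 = 728325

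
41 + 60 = 101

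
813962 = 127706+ 686256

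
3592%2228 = 1364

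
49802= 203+49599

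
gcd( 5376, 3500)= 28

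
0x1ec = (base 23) L9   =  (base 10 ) 492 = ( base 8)754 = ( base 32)FC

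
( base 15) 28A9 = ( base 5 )234314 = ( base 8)21005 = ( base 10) 8709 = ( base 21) JFF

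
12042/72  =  669/4  =  167.25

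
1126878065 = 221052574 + 905825491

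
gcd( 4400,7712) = 16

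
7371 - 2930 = 4441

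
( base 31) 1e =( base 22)21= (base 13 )36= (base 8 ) 55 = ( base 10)45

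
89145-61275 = 27870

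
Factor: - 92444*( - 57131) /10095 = 5281418164/10095 =2^2*3^( - 1)*5^( - 1)*11^2*191^1*673^( -1)*57131^1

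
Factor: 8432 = 2^4 *17^1*31^1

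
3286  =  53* 62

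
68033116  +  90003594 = 158036710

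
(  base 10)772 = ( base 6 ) 3324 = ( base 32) O4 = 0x304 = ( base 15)367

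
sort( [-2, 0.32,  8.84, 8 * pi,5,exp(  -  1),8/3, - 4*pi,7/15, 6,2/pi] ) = [ - 4*pi, - 2, 0.32,exp ( - 1),7/15 , 2/pi,8/3,5, 6, 8.84, 8 * pi]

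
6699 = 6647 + 52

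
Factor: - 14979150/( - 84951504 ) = 2^( - 3) * 3^( - 2 ) * 5^2 * 11^( - 1)*59^( - 1)*101^(  -  1)*33287^1 = 832175/4719528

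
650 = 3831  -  3181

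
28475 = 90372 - 61897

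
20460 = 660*31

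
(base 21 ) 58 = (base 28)41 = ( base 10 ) 113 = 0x71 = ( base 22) 53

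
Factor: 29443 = 29443^1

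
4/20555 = 4/20555 = 0.00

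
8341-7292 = 1049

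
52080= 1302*40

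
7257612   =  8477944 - 1220332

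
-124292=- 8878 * 14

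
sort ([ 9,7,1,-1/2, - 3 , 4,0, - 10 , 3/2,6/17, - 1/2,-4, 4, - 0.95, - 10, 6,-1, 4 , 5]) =[ - 10, -10, - 4 , - 3 , - 1, - 0.95,-1/2, - 1/2 , 0, 6/17, 1, 3/2, 4,  4 , 4 , 5, 6,7, 9]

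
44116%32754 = 11362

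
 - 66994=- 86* 779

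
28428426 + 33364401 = 61792827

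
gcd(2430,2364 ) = 6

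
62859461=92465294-29605833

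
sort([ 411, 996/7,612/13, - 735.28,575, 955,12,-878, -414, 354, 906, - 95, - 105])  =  [  -  878, - 735.28,  -  414,-105, - 95, 12,612/13,996/7, 354,411, 575, 906, 955 ]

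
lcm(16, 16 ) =16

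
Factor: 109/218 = 1/2= 2^( - 1 ) 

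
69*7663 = 528747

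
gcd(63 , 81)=9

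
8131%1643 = 1559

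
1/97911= 1/97911 = 0.00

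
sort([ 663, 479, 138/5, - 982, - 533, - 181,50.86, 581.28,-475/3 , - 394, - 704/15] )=[ - 982, - 533,-394 , - 181, - 475/3, - 704/15,138/5, 50.86, 479  ,  581.28, 663 ]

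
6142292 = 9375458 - 3233166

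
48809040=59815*816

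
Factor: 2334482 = 2^1*1167241^1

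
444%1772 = 444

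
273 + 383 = 656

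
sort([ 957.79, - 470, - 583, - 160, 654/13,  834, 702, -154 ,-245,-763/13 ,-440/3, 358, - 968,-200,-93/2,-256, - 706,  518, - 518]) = [-968 , - 706, - 583, - 518, - 470,- 256 , - 245,-200, - 160,-154,-440/3, - 763/13,  -  93/2, 654/13,358,518, 702,834, 957.79] 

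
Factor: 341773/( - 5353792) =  - 2^(  -  6)*83653^(-1)*341773^1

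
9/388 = 9/388  =  0.02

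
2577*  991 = 2553807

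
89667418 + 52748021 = 142415439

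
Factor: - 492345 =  - 3^3*5^1*7^1*521^1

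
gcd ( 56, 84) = 28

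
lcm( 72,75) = 1800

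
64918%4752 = 3142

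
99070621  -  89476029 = 9594592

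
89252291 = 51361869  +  37890422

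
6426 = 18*357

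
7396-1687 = 5709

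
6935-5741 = 1194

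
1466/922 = 733/461=1.59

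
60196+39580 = 99776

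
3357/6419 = 3357/6419 = 0.52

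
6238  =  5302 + 936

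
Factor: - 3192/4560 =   -  2^( - 1)*5^( - 1)*7^1   =  - 7/10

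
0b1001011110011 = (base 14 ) 1aa7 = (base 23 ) 93L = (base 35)3XL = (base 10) 4851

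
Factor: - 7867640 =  - 2^3*5^1 * 11^1*17881^1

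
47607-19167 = 28440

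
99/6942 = 33/2314 = 0.01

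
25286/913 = 25286/913= 27.70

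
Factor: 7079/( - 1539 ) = -3^(- 4)*19^( - 1) * 7079^1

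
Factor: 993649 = 443^1*2243^1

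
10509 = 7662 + 2847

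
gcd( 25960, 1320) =440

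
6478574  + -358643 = 6119931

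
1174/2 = 587 = 587.00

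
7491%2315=546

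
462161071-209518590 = 252642481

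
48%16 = 0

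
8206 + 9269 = 17475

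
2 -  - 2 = 4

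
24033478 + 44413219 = 68446697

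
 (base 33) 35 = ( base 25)44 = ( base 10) 104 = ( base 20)54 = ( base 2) 1101000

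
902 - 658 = 244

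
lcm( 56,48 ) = 336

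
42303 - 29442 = 12861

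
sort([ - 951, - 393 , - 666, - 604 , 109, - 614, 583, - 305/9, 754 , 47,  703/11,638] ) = [ - 951, - 666, - 614 , - 604, - 393, - 305/9, 47,703/11 , 109,583, 638,  754 ]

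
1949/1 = 1949 = 1949.00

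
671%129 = 26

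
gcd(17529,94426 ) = 1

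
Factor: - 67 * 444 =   -  29748 = - 2^2*3^1* 37^1*67^1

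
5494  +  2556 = 8050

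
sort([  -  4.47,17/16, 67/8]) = [ - 4.47,  17/16,67/8 ] 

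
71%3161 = 71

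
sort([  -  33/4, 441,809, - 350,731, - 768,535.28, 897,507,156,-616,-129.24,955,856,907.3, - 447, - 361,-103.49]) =[-768, - 616, - 447, - 361, - 350,-129.24,-103.49, - 33/4,156, 441, 507,535.28, 731,809,856,897  ,  907.3,955]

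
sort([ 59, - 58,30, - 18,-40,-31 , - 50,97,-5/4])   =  [ - 58,  -  50, -40, - 31, - 18, - 5/4, 30, 59,97]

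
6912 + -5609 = 1303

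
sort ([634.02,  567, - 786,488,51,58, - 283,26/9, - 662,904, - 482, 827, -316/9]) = [ - 786, - 662, - 482,-283, - 316/9,26/9, 51,58,488,567,  634.02 , 827,904]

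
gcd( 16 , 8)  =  8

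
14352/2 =7176 =7176.00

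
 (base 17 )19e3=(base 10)7755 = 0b1111001001011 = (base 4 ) 1321023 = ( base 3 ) 101122020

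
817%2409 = 817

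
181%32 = 21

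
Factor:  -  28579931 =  - 163^1 *271^1*647^1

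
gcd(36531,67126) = 1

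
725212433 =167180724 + 558031709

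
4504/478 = 2252/239 = 9.42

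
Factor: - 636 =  - 2^2*3^1*53^1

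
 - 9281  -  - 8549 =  -732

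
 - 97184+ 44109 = -53075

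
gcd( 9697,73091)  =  1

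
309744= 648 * 478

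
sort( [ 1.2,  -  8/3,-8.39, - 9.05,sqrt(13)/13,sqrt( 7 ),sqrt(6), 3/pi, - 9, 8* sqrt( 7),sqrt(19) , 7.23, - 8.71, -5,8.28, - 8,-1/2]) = [-9.05, - 9,  -  8.71, - 8.39, - 8, - 5, -8/3  , - 1/2, sqrt( 13) /13, 3/pi,1.2,sqrt( 6), sqrt ( 7),sqrt(19 ),7.23, 8.28, 8 * sqrt(7)]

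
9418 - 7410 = 2008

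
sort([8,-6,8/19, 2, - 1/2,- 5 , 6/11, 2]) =[ - 6,- 5 , - 1/2 , 8/19,6/11, 2,2,8 ] 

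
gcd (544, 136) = 136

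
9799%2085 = 1459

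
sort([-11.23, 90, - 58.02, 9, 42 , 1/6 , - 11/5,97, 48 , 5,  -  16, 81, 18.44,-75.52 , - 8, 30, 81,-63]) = [-75.52, - 63,-58.02, -16 ,-11.23, - 8, - 11/5, 1/6, 5, 9 , 18.44 , 30, 42,48 , 81,  81,  90,97]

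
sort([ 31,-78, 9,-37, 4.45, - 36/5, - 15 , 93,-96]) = [-96, - 78, - 37, - 15,-36/5 , 4.45, 9, 31 , 93 ] 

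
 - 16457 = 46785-63242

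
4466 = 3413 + 1053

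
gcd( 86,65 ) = 1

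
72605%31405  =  9795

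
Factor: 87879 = 3^1*11^1* 2663^1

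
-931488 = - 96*9703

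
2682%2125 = 557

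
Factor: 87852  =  2^2 * 3^1*7321^1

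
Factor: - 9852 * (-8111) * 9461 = 2^2*3^1 * 821^1*8111^1* 9461^1  =  756024460692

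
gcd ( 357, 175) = 7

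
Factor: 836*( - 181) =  - 151316 = -2^2*11^1 * 19^1*181^1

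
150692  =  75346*2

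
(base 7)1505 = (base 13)368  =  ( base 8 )1121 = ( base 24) 10h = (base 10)593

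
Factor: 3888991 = 3888991^1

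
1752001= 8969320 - 7217319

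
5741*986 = 5660626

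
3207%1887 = 1320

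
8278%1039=1005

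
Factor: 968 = 2^3*11^2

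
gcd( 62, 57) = 1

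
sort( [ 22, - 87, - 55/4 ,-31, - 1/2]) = [ - 87,-31,-55/4, -1/2,22]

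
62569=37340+25229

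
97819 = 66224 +31595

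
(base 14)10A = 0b11001110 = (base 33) 68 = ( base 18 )b8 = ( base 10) 206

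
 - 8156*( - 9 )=73404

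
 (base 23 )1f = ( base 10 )38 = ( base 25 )1D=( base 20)1I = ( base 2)100110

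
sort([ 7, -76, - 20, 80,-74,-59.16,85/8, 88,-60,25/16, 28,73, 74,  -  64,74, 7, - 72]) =[ - 76, - 74, - 72 , - 64,  -  60,-59.16,-20 , 25/16, 7,7,  85/8, 28, 73 , 74, 74,  80 , 88]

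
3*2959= 8877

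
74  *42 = 3108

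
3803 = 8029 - 4226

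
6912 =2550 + 4362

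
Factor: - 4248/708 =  - 6 = -2^1*3^1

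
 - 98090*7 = -686630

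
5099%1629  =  212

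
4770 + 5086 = 9856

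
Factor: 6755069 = 17^1 * 397357^1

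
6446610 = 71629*90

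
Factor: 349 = 349^1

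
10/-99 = -10/99 = -  0.10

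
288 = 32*9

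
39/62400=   1/1600=0.00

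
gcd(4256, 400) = 16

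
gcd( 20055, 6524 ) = 7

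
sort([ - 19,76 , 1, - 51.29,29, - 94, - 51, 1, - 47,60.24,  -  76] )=[ - 94,-76, - 51.29 ,- 51, - 47, - 19, 1 , 1, 29,60.24,76] 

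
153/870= 51/290 = 0.18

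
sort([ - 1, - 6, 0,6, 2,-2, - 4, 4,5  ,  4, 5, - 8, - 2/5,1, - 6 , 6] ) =[ - 8, - 6,  -  6 , - 4, - 2, - 1, - 2/5 , 0, 1,  2 , 4, 4, 5, 5,  6,6 ]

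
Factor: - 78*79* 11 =-67782 = -2^1 * 3^1 * 11^1*13^1*79^1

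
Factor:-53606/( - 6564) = 2^( - 1 ) * 3^( - 1 )*7^2 = 49/6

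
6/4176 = 1/696 = 0.00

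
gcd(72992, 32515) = 1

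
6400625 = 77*83125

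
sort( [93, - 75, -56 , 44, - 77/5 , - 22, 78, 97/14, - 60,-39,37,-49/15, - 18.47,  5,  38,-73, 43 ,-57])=[ - 75,-73, - 60,  -  57, - 56,-39,-22, - 18.47, -77/5, - 49/15,5, 97/14,37,38,43,44, 78,93]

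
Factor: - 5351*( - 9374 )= 50160274 = 2^1*43^1*109^1*5351^1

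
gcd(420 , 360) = 60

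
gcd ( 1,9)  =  1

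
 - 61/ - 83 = 61/83 = 0.73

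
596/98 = 6+4/49=6.08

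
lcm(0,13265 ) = 0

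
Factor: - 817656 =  - 2^3*3^1*7^1 * 31^1 * 157^1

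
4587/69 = 1529/23  =  66.48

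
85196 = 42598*2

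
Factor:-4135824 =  - 2^4*3^2*7^1*11^1*373^1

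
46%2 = 0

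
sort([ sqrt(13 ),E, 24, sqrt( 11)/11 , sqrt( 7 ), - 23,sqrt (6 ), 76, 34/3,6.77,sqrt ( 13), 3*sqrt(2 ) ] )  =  [  -  23,sqrt( 11)/11, sqrt( 6), sqrt(7 ) , E, sqrt(13 ),  sqrt( 13),  3*sqrt( 2),6.77,34/3,24, 76 ] 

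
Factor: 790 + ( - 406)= 384=2^7*3^1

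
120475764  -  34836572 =85639192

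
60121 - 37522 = 22599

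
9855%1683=1440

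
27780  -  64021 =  -36241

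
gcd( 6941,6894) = 1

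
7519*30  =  225570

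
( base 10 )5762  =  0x1682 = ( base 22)BJK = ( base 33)59K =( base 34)4XG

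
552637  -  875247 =-322610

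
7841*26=203866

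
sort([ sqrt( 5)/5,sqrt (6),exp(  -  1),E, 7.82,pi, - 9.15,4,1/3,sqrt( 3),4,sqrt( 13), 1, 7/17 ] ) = [  -  9.15, 1/3,exp( - 1 )  ,  7/17,sqrt ( 5)/5,1, sqrt( 3 ), sqrt( 6), E  ,  pi,sqrt(13),4, 4,7.82]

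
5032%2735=2297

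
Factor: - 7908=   -  2^2*3^1*659^1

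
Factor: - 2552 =-2^3*11^1*29^1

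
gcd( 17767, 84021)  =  1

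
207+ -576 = - 369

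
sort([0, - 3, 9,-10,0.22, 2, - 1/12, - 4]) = [-10,-4, - 3, - 1/12, 0,  0.22, 2, 9 ] 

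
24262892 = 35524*683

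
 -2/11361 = - 2/11361  =  -0.00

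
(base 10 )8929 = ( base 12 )5201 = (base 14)337b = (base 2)10001011100001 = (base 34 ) 7OL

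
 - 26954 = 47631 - 74585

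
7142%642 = 80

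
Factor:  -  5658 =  - 2^1 * 3^1*23^1 *41^1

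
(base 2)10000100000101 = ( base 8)20405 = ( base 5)232303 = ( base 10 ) 8453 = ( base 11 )6395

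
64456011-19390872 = 45065139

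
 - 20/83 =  - 20/83 = - 0.24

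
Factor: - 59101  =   - 7^1*8443^1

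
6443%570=173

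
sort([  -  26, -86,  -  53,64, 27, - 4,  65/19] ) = [ - 86, - 53, - 26, - 4, 65/19, 27, 64 ] 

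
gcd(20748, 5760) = 12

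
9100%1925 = 1400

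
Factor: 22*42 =2^2*3^1 * 7^1*11^1= 924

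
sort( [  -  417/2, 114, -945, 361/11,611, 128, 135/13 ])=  [ - 945,-417/2, 135/13, 361/11  ,  114,128,611]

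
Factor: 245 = 5^1 *7^2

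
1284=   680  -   - 604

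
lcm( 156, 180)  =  2340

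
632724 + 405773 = 1038497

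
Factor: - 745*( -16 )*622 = 7414240=   2^5*5^1*149^1*311^1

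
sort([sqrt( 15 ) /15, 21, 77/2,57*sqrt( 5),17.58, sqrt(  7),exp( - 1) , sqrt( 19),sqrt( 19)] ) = [sqrt( 15 ) /15, exp(-1 ),sqrt(7 ), sqrt (19),sqrt( 19), 17.58, 21,  77/2, 57 * sqrt( 5) ]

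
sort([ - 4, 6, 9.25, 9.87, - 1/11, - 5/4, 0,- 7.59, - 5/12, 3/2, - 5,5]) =[-7.59,  -  5,  -  4 ,- 5/4, - 5/12, - 1/11, 0, 3/2, 5, 6, 9.25,9.87]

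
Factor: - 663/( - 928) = 2^( - 5 )*3^1*13^1*17^1* 29^( - 1)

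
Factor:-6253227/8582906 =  - 2^( - 1 )*3^3*31^2*71^ ( - 1 ) * 241^1*60443^( - 1)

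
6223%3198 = 3025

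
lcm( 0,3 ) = 0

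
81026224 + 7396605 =88422829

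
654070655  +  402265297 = 1056335952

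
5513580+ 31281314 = 36794894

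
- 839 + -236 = -1075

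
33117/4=33117/4=8279.25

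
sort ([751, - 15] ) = [ - 15,751 ]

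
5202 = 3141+2061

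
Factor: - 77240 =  - 2^3*5^1*1931^1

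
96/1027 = 96/1027 =0.09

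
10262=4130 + 6132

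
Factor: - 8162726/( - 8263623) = 2^1 * 3^( - 1 )*11^1*13^1*28541^1*2754541^(  -  1)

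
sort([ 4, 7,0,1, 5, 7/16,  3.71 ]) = [ 0, 7/16, 1 , 3.71, 4, 5, 7]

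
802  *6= 4812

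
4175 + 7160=11335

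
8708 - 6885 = 1823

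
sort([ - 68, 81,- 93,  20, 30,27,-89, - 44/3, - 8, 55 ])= [ - 93, - 89,-68,  -  44/3,-8,20, 27, 30,  55, 81] 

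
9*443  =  3987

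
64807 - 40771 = 24036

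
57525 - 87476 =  - 29951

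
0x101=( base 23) B4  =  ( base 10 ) 257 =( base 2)100000001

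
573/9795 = 191/3265= 0.06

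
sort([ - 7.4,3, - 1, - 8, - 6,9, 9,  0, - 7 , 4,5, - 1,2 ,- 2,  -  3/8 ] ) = [ - 8 , - 7.4, - 7,  -  6, - 2 ,-1, - 1 , - 3/8 , 0 , 2, 3, 4, 5, 9 , 9]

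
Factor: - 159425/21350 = - 911/122 = -2^( - 1)*61^( - 1)*911^1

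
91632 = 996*92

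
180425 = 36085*5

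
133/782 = 133/782 = 0.17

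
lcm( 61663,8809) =61663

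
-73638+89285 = 15647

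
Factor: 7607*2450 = 2^1*5^2*7^2 * 7607^1 =18637150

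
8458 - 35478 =  -  27020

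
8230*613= 5044990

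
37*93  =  3441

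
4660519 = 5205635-545116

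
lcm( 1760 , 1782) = 142560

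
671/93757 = 11/1537 = 0.01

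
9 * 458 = 4122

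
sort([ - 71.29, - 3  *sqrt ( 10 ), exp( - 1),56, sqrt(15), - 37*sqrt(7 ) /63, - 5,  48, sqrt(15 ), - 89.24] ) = [-89.24, - 71.29, - 3*sqrt( 10), - 5, - 37 *sqrt (7 ) /63, exp( - 1),  sqrt(15 ),sqrt(15),  48,56]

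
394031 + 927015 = 1321046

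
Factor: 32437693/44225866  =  2^ ( - 1)*19^1*593^1 * 2879^1*22112933^( - 1 )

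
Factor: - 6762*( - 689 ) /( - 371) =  - 12558= - 2^1*3^1*7^1*13^1*23^1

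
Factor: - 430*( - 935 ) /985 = 80410/197 = 2^1*5^1* 11^1*17^1*43^1*197^(-1)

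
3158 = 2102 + 1056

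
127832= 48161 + 79671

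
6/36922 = 3/18461=0.00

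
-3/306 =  - 1/102 = -0.01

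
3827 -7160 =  - 3333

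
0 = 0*94611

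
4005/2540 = 801/508 =1.58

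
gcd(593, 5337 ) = 593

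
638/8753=638/8753=0.07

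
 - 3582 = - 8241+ 4659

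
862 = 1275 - 413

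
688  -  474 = 214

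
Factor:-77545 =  - 5^1*13^1*1193^1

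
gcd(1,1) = 1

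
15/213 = 5/71 = 0.07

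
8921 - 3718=5203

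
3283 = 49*67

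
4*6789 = 27156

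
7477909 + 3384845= 10862754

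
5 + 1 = 6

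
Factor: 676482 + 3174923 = 5^1*770281^1=3851405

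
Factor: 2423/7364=2^( -2 )*7^( - 1) * 263^ (  -  1)*2423^1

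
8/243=8/243=0.03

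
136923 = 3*45641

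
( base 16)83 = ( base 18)75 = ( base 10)131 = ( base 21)65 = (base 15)8B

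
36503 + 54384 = 90887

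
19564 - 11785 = 7779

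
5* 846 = 4230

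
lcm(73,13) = 949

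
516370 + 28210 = 544580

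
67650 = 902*75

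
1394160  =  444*3140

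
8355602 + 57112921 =65468523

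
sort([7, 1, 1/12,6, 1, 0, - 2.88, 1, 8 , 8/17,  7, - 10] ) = [-10, - 2.88, 0, 1/12,8/17, 1, 1,  1, 6, 7, 7,8] 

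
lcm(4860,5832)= 29160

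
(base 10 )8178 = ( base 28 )AC2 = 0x1FF2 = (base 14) 2DA2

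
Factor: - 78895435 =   -  5^1*97^1*162671^1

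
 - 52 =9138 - 9190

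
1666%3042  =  1666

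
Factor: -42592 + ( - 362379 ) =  - 404971 = - 7^1*57853^1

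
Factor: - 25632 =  - 2^5*3^2*89^1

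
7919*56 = 443464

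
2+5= 7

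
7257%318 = 261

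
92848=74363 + 18485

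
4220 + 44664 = 48884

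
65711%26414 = 12883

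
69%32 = 5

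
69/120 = 23/40= 0.57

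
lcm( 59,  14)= 826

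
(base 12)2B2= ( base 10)422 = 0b110100110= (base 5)3142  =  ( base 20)112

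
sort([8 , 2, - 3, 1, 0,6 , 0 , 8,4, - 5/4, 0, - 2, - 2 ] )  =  [ - 3 , - 2, - 2, - 5/4,  0, 0, 0, 1,2, 4, 6, 8,8]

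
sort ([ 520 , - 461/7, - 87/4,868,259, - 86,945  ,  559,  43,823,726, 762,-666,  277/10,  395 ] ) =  [ - 666,-86,  -  461/7, - 87/4,  277/10,43,259,395,520, 559,726,762, 823,868,  945 ] 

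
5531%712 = 547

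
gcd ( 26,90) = 2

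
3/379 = 3/379 = 0.01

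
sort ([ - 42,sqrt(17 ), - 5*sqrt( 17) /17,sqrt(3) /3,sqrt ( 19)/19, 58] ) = [ - 42, - 5*sqrt(17 )/17,sqrt(19)/19,sqrt( 3) /3,sqrt(17),58] 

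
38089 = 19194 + 18895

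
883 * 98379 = 86868657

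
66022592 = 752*87796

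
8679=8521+158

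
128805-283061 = -154256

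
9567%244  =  51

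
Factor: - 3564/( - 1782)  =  2^1 =2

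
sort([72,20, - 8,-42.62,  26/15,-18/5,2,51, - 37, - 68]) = [ - 68 , - 42.62,-37,-8, - 18/5, 26/15,2,20 , 51, 72]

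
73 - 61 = 12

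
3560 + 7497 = 11057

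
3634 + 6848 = 10482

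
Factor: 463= 463^1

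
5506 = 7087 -1581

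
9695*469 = 4546955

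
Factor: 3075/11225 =123/449 = 3^1*41^1*449^(-1)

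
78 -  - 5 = 83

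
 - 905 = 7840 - 8745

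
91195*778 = 70949710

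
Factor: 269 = 269^1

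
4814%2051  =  712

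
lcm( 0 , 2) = 0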